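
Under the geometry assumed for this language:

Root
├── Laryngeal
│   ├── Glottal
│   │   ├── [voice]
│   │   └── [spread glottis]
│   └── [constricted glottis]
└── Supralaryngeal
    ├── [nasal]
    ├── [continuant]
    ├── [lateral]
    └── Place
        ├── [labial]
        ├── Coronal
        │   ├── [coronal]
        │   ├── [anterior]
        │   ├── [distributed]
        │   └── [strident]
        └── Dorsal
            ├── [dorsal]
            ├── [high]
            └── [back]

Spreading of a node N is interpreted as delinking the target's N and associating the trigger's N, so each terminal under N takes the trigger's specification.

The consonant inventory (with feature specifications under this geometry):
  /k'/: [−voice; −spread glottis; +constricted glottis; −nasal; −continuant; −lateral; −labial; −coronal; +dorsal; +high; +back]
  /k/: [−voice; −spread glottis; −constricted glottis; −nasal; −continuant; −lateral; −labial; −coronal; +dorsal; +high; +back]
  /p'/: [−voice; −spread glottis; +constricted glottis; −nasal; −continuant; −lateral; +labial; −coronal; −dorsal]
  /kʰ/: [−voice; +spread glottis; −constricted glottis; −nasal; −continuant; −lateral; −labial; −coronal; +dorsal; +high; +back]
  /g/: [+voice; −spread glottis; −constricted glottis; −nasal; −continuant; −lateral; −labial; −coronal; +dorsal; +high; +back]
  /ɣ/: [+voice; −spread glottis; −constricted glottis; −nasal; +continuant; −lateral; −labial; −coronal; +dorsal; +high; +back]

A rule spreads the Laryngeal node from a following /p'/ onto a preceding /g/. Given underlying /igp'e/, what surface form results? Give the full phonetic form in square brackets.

[ik'p'e]

The Laryngeal node dominates the terminals [voice], [spread glottis], [constricted glottis].
Spreading Laryngeal from /p'/ onto /g/ replaces those values with /p'/'s: [−voice], [−spread glottis], [+constricted glottis]. Features outside Laryngeal ([nasal], [continuant], [lateral], …) stay as in /g/.
This feature bundle is that of [k'], so /igp'e/ surfaces as [ik'p'e].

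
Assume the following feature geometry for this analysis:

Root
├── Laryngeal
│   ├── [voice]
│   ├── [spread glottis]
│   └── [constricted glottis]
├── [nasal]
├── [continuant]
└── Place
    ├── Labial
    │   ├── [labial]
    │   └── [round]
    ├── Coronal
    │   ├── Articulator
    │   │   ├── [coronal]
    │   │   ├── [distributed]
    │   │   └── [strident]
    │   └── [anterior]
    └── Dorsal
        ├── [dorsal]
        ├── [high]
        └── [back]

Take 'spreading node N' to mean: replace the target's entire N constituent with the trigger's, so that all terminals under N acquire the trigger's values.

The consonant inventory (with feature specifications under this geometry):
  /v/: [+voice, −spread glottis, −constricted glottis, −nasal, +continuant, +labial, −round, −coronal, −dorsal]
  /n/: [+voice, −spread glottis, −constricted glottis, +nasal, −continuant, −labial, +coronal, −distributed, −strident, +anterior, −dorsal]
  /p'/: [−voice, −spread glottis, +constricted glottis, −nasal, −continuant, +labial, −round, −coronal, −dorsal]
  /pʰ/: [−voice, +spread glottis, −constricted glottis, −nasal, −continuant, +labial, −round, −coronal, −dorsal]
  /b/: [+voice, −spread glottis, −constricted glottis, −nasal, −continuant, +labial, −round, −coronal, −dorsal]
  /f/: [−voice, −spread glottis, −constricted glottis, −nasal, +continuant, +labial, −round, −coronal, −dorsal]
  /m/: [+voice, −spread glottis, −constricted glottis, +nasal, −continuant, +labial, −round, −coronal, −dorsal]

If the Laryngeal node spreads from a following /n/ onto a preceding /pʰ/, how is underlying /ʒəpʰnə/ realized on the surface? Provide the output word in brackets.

[ʒəbnə]

The Laryngeal node dominates the terminals [voice], [spread glottis], [constricted glottis].
Spreading Laryngeal from /n/ onto /pʰ/ replaces those values with /n/'s: [+voice], [−spread glottis], [−constricted glottis]. Features outside Laryngeal ([nasal], [continuant], [labial], …) stay as in /pʰ/.
The resulting bundle matches /b/ in the inventory; substituting it for /pʰ/ gives [ʒəbnə].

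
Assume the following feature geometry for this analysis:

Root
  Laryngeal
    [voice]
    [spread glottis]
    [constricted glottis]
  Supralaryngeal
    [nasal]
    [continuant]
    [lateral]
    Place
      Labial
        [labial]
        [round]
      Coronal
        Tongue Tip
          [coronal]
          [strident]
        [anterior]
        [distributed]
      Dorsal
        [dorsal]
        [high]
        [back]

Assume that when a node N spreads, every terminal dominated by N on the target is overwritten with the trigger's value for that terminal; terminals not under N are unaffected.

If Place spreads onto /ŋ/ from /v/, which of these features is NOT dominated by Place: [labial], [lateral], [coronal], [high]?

The terminals dominated by Place are [labial], [round], [coronal], [strident], [anterior], [distributed], [dorsal], [high], [back].
Spreading Place replaces [coronal], [high], [labial] with the trigger's values, since each sits inside the Place constituent.
[lateral] is not within the Place subtree (it hangs from Supralaryngeal), so /ŋ/'s [lateral] value survives.

[lateral]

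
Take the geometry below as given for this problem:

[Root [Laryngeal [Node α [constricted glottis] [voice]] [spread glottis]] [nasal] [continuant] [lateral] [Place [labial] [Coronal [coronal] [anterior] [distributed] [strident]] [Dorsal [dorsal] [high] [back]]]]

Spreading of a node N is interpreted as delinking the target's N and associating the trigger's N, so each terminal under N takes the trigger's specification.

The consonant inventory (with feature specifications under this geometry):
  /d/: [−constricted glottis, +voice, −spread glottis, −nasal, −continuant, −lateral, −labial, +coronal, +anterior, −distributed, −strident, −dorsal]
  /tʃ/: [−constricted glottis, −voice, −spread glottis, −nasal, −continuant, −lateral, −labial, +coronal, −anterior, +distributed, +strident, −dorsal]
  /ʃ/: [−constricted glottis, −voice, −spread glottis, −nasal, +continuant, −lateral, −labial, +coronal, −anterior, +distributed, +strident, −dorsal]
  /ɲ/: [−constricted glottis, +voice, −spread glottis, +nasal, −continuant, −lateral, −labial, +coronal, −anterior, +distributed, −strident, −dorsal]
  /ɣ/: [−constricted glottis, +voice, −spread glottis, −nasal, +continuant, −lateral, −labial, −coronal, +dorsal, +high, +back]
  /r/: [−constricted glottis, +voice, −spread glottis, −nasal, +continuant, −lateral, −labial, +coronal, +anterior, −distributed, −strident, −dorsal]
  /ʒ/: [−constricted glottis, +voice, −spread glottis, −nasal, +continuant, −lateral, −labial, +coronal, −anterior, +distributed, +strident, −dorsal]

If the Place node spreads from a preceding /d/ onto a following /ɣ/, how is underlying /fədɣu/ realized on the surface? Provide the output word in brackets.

[fədru]

The Place node dominates the terminals [labial], [coronal], [anterior], [distributed], [strident], [dorsal], [high], [back].
The target acquires /d/'s values for everything under Place — [−labial], [+coronal], [+anterior], [−distributed], [−strident], [−dorsal] — while keeping its own [constricted glottis], [voice], [spread glottis], ….
The resulting bundle matches /r/ in the inventory; substituting it for /ɣ/ gives [fədru].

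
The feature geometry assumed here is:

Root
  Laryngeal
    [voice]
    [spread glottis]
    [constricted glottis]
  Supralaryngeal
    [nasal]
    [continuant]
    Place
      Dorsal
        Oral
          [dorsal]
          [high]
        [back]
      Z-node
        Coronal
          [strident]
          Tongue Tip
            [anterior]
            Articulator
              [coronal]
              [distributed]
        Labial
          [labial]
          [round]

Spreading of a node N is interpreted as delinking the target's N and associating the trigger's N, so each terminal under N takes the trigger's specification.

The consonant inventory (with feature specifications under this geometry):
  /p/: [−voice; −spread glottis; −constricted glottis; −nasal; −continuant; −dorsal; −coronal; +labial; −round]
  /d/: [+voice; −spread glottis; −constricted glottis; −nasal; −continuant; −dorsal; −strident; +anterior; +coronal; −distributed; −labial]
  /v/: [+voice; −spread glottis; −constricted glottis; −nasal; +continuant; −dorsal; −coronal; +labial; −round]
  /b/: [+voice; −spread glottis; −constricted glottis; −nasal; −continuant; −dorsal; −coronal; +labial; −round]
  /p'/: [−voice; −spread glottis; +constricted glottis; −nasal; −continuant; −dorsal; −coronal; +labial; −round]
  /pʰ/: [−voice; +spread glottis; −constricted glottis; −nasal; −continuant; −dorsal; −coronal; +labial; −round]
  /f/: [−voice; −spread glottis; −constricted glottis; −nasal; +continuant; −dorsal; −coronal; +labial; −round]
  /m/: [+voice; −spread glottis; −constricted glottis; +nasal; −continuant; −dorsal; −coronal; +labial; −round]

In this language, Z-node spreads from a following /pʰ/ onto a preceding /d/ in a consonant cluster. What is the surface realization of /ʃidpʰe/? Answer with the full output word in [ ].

[ʃibpʰe]

Z-node immediately or transitively dominates [strident], [anterior], [coronal], [distributed], [labial], [round].
Spreading Z-node from /pʰ/ onto /d/ replaces those values with /pʰ/'s: [−coronal], [+labial], [−round]. Features outside Z-node ([voice], [spread glottis], [constricted glottis], …) stay as in /d/.
Among the inventory, only /b/ has exactly this specification, giving the surface form [ʃibpʰe].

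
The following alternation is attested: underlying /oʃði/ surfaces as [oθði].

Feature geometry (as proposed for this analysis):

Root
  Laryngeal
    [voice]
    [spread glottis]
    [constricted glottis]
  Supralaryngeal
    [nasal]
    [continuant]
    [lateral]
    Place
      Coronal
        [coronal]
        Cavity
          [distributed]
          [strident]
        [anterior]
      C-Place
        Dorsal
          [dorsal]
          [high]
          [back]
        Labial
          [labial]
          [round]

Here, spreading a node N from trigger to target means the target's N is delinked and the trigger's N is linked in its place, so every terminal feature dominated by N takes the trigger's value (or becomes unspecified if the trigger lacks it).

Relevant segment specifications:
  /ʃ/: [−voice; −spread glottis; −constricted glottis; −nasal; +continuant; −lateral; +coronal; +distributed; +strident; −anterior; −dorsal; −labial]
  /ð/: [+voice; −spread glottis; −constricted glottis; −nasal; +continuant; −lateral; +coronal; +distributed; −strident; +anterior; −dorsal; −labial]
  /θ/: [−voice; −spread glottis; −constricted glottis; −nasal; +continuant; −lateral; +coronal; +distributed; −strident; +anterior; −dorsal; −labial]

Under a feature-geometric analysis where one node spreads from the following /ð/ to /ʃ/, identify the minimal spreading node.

Coronal

Comparing /ʃ/ with its surface form [θ], the features that change are [anterior], [strident].
Tracing each changed feature up the tree, the paths first meet at Coronal; any lower node misses at least one of them.
Delinking /ʃ/'s Coronal and associating /ð/'s Coronal gives precisely the feature bundle of [θ].
[voice], a feature on which the two segments disagree outside Coronal, is unchanged — nothing dominating it spread, and Coronal is the minimal sufficient constituent.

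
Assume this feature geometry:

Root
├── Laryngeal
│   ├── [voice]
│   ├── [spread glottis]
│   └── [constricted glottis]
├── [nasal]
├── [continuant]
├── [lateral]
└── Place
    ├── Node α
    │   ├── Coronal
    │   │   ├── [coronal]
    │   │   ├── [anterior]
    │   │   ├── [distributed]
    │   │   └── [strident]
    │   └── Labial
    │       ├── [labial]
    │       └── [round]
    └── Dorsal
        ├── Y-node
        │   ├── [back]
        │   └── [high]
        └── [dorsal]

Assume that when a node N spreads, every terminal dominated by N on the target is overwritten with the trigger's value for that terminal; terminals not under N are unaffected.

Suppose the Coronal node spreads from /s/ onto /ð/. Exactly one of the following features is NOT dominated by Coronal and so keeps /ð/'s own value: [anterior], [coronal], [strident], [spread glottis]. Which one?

Under this geometry, Coronal contains [coronal], [anterior], [distributed], [strident].
[anterior], [coronal], [strident] all lie under Coronal, so they are overwritten when Coronal spreads.
But [spread glottis] is a dependent of Laryngeal, outside Coronal; it is therefore untouched by the spreading.

[spread glottis]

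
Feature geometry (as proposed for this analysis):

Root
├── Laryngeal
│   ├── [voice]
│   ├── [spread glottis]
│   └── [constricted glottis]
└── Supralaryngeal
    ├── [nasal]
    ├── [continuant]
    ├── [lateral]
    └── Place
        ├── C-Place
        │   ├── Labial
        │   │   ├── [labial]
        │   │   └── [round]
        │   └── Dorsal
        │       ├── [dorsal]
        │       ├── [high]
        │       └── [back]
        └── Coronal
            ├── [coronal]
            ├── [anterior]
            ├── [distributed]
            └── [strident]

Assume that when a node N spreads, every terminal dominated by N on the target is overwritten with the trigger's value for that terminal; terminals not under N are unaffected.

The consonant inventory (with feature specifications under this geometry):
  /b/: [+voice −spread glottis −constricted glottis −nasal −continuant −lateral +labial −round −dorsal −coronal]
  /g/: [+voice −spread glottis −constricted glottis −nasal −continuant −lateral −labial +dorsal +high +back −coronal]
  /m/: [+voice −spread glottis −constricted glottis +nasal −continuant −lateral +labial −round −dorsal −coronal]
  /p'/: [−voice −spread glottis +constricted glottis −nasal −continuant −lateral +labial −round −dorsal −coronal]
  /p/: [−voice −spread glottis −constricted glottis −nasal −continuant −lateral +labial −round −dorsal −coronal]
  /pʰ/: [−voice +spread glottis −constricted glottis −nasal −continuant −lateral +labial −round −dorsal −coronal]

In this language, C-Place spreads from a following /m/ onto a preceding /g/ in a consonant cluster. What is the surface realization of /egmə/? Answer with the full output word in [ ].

[ebmə]

Terminals under C-Place in this geometry: [labial], [round], [dorsal], [high], [back].
Spreading C-Place from /m/ onto /g/ replaces those values with /m/'s: [+labial], [−round], [−dorsal]. Features outside C-Place ([voice], [spread glottis], [constricted glottis], …) stay as in /g/.
Among the inventory, only /b/ has exactly this specification, giving the surface form [ebmə].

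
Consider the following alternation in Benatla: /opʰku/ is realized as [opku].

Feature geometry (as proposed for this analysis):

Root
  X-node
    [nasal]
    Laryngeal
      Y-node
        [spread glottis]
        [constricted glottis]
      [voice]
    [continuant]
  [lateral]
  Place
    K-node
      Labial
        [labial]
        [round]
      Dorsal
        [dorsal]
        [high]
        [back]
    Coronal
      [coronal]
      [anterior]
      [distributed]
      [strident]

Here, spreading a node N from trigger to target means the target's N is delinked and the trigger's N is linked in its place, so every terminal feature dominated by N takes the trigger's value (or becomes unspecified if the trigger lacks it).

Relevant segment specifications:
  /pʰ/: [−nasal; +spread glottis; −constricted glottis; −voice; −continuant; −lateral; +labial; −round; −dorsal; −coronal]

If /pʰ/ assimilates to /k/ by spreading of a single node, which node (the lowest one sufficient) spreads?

The alternation /pʰ/ → [p] changes [spread glottis] and nothing else.
Since just one terminal is affected and it takes /k/'s value, spreading the terminal [spread glottis] alone is sufficient and minimal.
[dorsal], [labial] stay as in /pʰ/ although /k/ differs there, so no node dominating them spread; among the remaining candidates [spread glottis] is the lowest that derives the output.

[spread glottis]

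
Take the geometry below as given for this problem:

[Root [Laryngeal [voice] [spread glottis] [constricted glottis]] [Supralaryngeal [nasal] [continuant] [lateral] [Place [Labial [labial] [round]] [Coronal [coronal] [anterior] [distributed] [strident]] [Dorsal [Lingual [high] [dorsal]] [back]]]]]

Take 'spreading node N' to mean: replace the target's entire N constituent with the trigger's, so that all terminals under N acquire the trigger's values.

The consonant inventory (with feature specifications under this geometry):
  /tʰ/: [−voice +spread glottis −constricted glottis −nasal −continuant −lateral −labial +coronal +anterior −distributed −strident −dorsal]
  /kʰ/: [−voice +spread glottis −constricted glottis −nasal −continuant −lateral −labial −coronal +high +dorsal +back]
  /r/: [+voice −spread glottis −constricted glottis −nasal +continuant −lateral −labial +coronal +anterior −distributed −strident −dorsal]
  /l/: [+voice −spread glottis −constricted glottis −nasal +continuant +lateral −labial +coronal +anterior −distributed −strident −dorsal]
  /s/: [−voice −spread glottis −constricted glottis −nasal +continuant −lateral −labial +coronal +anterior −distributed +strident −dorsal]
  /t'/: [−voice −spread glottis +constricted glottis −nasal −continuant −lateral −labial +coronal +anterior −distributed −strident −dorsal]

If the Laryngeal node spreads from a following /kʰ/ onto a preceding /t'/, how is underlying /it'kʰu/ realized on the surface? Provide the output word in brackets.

The Laryngeal node dominates the terminals [voice], [spread glottis], [constricted glottis].
Spreading Laryngeal from /kʰ/ onto /t'/ replaces those values with /kʰ/'s: [−voice], [+spread glottis], [−constricted glottis]. Features outside Laryngeal ([nasal], [continuant], [lateral], …) stay as in /t'/.
This feature bundle is that of [tʰ], so /it'kʰu/ surfaces as [itʰkʰu].

[itʰkʰu]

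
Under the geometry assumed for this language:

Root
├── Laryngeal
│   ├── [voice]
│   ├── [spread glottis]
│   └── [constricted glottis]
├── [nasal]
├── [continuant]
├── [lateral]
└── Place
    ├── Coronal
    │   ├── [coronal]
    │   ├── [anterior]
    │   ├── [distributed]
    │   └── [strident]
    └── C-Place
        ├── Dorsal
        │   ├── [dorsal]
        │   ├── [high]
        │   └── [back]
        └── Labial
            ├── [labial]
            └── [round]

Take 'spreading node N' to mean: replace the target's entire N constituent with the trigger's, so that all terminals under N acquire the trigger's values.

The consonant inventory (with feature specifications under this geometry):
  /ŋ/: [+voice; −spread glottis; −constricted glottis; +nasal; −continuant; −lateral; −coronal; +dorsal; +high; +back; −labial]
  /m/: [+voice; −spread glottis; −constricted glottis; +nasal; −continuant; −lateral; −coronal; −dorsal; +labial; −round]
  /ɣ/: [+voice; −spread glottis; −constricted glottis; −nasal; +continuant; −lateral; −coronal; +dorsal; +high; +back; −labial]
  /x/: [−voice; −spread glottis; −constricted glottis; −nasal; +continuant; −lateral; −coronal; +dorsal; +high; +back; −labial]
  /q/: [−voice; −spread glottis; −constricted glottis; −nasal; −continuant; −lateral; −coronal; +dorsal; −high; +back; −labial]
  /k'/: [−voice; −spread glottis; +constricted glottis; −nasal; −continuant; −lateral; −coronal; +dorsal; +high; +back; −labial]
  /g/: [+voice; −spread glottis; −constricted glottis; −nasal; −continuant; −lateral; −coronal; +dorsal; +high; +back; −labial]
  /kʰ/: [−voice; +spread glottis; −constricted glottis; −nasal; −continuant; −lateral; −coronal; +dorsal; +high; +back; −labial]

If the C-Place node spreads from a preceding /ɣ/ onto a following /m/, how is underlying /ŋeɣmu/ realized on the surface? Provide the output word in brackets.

[ŋeɣŋu]

C-Place immediately or transitively dominates [dorsal], [high], [back], [labial], [round].
Spreading C-Place from /ɣ/ onto /m/ replaces those values with /ɣ/'s: [+dorsal], [+high], [+back], [−labial]. Features outside C-Place ([voice], [spread glottis], [constricted glottis], …) stay as in /m/.
The resulting bundle matches /ŋ/ in the inventory; substituting it for /m/ gives [ŋeɣŋu].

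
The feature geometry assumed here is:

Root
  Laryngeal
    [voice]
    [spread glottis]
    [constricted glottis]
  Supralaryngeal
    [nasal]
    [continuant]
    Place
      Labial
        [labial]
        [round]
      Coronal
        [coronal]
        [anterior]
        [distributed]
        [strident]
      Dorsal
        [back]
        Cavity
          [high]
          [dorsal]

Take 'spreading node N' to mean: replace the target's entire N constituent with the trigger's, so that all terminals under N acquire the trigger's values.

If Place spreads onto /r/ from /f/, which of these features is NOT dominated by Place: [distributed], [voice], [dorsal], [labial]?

The terminals dominated by Place are [labial], [round], [coronal], [anterior], [distributed], [strident], [back], [high], [dorsal].
Spreading Place replaces [distributed], [labial], [dorsal] with the trigger's values, since each sits inside the Place constituent.
[voice] is not within the Place subtree (it hangs from Laryngeal), so /r/'s [voice] value survives.

[voice]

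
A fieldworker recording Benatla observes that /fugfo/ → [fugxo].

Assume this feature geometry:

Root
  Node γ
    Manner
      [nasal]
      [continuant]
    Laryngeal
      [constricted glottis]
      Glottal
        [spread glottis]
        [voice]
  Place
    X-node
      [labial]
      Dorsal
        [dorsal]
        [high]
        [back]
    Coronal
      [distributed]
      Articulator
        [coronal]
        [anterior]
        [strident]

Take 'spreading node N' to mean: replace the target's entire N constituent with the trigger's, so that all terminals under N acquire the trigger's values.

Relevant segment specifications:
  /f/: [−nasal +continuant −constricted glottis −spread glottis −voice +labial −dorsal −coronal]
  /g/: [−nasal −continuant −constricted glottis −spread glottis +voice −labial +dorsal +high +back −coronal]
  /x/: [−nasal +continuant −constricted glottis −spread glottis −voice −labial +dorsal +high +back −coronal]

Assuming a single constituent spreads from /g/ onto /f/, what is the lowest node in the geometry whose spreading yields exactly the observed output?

X-node

The alternation /f/ → [x] changes [labial], [dorsal], [high], [back] and nothing else.
These terminals are all dominated by X-node, and no proper subconstituent of X-node covers them all; X-node is their lowest common ancestor.
Delinking /f/'s X-node and associating /g/'s X-node gives precisely the feature bundle of [x].
Features on which the two segments disagree outside X-node, such as [continuant], [voice], are unchanged — nothing dominating them spread, and X-node is the minimal sufficient constituent.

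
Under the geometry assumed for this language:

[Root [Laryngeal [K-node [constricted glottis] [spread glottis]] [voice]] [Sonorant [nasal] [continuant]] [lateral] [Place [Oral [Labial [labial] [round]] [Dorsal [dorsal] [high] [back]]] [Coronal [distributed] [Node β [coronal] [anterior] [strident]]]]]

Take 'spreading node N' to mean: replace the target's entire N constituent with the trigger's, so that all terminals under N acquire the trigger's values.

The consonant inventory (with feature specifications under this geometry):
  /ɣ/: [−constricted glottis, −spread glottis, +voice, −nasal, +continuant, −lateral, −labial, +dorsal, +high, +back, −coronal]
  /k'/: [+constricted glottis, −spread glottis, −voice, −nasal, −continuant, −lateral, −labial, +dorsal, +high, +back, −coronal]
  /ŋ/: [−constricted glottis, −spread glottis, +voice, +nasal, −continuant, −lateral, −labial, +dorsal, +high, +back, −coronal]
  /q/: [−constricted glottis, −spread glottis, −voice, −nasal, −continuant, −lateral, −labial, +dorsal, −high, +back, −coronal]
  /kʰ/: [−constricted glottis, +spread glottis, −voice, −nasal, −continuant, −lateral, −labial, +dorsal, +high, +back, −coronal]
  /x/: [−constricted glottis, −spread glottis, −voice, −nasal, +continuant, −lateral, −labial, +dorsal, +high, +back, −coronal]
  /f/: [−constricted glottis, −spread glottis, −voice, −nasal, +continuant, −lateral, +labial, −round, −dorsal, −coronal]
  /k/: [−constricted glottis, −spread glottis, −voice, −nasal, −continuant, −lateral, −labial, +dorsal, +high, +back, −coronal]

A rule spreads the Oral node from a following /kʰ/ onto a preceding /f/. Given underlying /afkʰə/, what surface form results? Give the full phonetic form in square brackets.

[axkʰə]

The Oral node dominates the terminals [labial], [round], [dorsal], [high], [back].
The target acquires /kʰ/'s values for everything under Oral — [−labial], [+dorsal], [+high], [+back] — while keeping its own [constricted glottis], [spread glottis], [voice], ….
The resulting bundle matches /x/ in the inventory; substituting it for /f/ gives [axkʰə].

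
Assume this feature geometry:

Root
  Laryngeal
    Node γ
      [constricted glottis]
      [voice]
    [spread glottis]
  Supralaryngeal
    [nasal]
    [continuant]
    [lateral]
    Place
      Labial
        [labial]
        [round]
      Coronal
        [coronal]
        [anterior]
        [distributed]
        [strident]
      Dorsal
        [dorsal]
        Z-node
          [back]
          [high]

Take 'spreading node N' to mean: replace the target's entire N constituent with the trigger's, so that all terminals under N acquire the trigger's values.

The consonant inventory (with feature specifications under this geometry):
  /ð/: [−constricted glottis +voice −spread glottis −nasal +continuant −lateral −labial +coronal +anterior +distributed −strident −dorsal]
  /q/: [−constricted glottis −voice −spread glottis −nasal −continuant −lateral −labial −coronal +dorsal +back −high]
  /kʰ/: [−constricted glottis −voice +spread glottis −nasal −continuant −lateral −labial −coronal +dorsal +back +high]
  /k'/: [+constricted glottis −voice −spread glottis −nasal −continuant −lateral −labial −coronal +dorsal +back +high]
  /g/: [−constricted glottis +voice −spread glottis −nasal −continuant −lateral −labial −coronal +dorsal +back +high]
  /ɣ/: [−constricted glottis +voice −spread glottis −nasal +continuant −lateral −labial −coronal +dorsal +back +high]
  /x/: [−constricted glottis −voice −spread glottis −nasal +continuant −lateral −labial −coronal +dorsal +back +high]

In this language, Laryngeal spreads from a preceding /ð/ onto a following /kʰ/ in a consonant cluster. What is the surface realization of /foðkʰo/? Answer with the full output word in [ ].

[foðgo]

The Laryngeal node dominates the terminals [constricted glottis], [voice], [spread glottis].
After delinking /kʰ/'s Laryngeal and linking /ð/'s, the affected terminals become [−constricted glottis], [+voice], [−spread glottis]; [nasal], [continuant], [lateral], … (outside Laryngeal) are retained from /kʰ/.
The resulting bundle matches /g/ in the inventory; substituting it for /kʰ/ gives [foðgo].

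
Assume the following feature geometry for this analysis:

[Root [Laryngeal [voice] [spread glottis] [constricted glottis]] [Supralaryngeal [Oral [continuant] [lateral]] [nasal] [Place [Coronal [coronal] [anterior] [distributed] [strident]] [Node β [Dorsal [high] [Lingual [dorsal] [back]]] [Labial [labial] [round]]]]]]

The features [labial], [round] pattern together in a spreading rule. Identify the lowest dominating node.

[labial] is immediately dominated by Labial.
[round] is immediately dominated by Labial.
The listed terminals split across distinct daughters of Labial, so Labial itself is the smallest node containing them all.

Labial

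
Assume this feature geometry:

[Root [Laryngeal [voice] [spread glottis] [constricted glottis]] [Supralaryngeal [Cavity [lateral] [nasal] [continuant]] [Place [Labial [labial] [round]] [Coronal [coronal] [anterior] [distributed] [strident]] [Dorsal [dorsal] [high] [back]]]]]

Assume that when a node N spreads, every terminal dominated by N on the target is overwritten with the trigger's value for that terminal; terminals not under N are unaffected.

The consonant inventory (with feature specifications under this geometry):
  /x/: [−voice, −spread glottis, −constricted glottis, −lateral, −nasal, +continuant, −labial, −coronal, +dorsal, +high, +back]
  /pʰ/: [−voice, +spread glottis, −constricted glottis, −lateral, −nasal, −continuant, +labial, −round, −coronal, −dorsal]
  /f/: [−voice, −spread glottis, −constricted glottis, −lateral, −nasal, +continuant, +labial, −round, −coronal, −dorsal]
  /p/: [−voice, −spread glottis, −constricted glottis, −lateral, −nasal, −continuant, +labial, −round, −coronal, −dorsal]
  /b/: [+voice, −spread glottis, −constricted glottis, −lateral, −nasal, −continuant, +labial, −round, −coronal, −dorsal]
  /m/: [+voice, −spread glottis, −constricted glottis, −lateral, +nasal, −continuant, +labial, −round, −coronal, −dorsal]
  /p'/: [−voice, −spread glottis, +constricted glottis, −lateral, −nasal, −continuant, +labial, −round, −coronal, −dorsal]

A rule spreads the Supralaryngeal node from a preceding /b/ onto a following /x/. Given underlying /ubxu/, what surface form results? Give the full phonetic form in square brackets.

[ubpu]

Supralaryngeal immediately or transitively dominates [lateral], [nasal], [continuant], [labial], [round], [coronal], [anterior], [distributed], [strident], [dorsal], [high], [back].
The target acquires /b/'s values for everything under Supralaryngeal — [−lateral], [−nasal], [−continuant], [+labial], [−round], [−coronal], [−dorsal] — while keeping its own [voice], [spread glottis], [constricted glottis].
The resulting bundle matches /p/ in the inventory; substituting it for /x/ gives [ubpu].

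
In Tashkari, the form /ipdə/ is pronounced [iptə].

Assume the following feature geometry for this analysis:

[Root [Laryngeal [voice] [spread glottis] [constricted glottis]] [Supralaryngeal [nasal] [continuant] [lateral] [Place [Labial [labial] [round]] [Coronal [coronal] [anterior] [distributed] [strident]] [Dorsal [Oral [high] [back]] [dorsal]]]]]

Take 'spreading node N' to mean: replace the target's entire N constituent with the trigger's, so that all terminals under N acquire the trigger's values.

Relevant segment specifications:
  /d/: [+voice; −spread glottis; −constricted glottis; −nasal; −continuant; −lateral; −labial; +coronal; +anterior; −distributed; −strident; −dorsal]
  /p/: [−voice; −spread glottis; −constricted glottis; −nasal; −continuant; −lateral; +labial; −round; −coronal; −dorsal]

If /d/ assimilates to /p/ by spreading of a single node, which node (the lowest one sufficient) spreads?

/d/ and [t] differ in [voice]; every other specified feature is identical.
With a single altered terminal, the smallest constituent that could spread is that terminal — [voice].
[labial], [coronal] stay as in /d/ although /p/ differs there, so no node dominating them spread; among the remaining candidates [voice] is the lowest that derives the output.

[voice]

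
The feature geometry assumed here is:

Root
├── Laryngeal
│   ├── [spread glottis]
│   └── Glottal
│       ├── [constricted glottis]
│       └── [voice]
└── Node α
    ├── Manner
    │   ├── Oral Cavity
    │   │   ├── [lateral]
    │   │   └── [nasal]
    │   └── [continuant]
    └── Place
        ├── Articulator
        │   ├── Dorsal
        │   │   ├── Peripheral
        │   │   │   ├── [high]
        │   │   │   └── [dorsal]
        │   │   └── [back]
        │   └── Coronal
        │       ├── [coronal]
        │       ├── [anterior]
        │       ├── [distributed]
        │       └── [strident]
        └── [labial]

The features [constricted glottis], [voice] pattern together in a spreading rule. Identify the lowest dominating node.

Glottal

[constricted glottis] is immediately dominated by Glottal.
[voice] is immediately dominated by Glottal.
Glottal is the lowest common ancestor — every listed feature sits under it, and no single subconstituent of Glottal covers them all.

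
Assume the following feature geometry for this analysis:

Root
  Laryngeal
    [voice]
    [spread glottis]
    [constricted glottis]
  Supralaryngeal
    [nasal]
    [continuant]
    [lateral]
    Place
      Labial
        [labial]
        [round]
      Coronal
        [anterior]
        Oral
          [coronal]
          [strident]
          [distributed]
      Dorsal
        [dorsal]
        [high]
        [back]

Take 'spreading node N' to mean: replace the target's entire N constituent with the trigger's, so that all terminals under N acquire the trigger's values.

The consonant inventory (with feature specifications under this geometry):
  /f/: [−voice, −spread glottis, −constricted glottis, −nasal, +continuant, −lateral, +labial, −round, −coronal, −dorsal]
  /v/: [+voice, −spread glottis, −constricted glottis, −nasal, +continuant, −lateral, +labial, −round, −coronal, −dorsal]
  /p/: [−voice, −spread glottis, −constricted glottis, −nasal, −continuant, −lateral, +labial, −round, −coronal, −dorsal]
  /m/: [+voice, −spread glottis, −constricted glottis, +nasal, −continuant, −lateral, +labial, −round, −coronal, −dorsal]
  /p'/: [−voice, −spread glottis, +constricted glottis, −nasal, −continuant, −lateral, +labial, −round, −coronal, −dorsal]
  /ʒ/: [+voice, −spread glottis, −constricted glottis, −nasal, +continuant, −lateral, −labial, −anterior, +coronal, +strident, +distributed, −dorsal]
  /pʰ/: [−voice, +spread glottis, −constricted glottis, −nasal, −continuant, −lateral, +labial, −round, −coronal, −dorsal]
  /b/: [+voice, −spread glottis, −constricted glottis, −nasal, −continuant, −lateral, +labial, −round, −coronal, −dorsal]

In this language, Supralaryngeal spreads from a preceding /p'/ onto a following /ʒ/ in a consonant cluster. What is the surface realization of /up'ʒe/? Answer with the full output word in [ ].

The Supralaryngeal node dominates the terminals [nasal], [continuant], [lateral], [labial], [round], [anterior], [coronal], [strident], [distributed], [dorsal], [high], [back].
The target acquires /p'/'s values for everything under Supralaryngeal — [−nasal], [−continuant], [−lateral], [+labial], [−round], [−coronal], [−dorsal] — while keeping its own [voice], [spread glottis], [constricted glottis].
The resulting bundle matches /b/ in the inventory; substituting it for /ʒ/ gives [up'be].

[up'be]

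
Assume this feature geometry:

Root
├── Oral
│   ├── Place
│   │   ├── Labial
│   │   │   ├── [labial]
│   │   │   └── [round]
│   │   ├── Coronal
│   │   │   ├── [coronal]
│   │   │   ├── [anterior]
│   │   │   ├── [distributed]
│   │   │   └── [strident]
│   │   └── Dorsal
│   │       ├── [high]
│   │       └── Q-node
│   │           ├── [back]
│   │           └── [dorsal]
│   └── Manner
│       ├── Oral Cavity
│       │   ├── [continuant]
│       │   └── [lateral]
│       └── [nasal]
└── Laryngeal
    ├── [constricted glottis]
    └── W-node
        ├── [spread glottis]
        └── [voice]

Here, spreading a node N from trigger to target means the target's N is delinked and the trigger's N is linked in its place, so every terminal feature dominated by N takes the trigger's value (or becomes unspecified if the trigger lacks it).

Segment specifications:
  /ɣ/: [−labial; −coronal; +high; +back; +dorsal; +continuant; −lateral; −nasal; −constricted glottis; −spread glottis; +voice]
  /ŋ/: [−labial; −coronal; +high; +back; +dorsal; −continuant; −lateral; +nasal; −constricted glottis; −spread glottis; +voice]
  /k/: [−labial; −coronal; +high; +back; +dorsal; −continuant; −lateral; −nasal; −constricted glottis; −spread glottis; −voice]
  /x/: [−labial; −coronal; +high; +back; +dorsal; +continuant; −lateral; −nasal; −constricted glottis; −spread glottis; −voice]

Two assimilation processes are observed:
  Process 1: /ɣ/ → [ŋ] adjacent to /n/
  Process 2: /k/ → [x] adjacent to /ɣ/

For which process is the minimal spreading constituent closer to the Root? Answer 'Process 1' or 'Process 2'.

In Process 1, [nasal], [continuant] change, so the minimal spreading node is Manner at depth 2.
In Process 2, [continuant] changes, so the minimal spreading node is [continuant] at depth 4.
Manner (depth 2) sits above [continuant] (depth 4), making Process 1 the one with the higher spreading node.

Process 1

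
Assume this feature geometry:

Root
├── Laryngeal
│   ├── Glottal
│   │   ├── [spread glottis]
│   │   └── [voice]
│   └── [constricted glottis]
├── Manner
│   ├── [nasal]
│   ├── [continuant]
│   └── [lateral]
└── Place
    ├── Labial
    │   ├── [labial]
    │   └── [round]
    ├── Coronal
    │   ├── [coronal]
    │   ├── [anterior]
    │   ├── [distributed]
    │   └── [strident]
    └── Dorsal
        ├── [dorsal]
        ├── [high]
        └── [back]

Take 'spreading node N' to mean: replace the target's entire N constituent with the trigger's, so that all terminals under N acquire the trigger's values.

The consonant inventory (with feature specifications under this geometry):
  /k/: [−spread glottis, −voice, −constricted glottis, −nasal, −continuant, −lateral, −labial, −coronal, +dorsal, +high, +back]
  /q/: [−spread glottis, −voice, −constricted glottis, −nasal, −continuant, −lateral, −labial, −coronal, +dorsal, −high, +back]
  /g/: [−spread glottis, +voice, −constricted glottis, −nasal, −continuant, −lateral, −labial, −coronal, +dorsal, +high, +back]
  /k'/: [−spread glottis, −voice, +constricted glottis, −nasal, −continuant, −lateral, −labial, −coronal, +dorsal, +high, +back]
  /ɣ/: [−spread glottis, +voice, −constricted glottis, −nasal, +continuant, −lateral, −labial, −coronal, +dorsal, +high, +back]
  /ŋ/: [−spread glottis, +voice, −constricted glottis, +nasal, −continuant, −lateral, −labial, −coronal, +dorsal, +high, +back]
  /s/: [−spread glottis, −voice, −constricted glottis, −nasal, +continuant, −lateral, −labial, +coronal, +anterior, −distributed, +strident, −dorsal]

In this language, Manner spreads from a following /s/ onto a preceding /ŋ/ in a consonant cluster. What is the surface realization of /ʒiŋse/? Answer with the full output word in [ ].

[ʒiɣse]

The Manner node dominates the terminals [nasal], [continuant], [lateral].
The target acquires /s/'s values for everything under Manner — [−nasal], [+continuant], [−lateral] — while keeping its own [spread glottis], [voice], [constricted glottis], ….
Among the inventory, only /ɣ/ has exactly this specification, giving the surface form [ʒiɣse].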